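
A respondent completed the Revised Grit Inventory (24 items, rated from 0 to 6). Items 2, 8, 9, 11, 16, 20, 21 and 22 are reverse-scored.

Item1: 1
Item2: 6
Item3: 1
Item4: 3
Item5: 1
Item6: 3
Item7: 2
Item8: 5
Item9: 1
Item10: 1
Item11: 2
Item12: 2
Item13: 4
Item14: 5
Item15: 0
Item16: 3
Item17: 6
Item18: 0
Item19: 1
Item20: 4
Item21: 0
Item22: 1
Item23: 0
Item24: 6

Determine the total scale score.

Reverse-scored items use 6 − raw:
  item 2: 6 − 6 = 0
  item 8: 6 − 5 = 1
  item 9: 6 − 1 = 5
  item 11: 6 − 2 = 4
  item 16: 6 − 3 = 3
  item 20: 6 − 4 = 2
  item 21: 6 − 0 = 6
  item 22: 6 − 1 = 5
Scored responses: 1, 0, 1, 3, 1, 3, 2, 1, 5, 1, 4, 2, 4, 5, 0, 3, 6, 0, 1, 2, 6, 5, 0, 6
Total = 1 + 0 + 1 + 3 + 1 + 3 + 2 + 1 + 5 + 1 + 4 + 2 + 4 + 5 + 0 + 3 + 6 + 0 + 1 + 2 + 6 + 5 + 0 + 6 = 62

62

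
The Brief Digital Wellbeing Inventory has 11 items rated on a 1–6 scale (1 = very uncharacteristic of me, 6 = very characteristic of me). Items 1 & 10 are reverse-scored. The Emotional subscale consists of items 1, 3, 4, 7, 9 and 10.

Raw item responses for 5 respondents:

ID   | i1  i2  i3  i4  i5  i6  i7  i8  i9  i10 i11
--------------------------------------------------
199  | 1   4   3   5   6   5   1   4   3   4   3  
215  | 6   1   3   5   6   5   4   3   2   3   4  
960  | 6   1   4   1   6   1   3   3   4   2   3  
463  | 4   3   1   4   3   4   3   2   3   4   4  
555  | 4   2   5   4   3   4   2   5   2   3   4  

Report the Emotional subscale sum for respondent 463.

Respondent 463 raw: 4, 3, 1, 4, 3, 4, 3, 2, 3, 4, 4.
Emotional items: 1, 3, 4, 7, 9, 10.
Reverse-coded (reverse-coded value = 7 − response):
  item 1: 7 − 4 = 3
  item 3: 1
  item 4: 4
  item 7: 3
  item 9: 3
  item 10: 7 − 4 = 3
Sum = 3 + 1 + 4 + 3 + 3 + 3 = 17

17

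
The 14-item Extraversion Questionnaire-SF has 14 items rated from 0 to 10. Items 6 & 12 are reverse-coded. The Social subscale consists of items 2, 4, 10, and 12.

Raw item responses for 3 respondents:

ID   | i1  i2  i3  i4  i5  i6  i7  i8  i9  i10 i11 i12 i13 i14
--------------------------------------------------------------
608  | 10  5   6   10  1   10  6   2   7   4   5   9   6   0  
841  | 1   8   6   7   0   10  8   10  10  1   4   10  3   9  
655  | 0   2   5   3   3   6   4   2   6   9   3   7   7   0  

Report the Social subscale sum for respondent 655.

17

Respondent 655 raw: 0, 2, 5, 3, 3, 6, 4, 2, 6, 9, 3, 7, 7, 0.
Social items: 2, 4, 10, 12.
Reverse-coded (on a 0–10 scale, reversed = 10 − raw):
  item 2: 2
  item 4: 3
  item 10: 9
  item 12: 10 − 7 = 3
Sum = 2 + 3 + 9 + 3 = 17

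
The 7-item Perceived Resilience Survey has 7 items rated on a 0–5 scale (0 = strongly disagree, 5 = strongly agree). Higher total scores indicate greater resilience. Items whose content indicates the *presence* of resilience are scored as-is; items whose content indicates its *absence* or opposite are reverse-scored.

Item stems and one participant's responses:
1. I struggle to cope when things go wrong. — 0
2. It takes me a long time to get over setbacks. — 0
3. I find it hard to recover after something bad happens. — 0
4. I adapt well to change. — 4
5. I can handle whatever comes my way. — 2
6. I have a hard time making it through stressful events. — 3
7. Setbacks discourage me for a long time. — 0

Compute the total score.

28

Items 1, 2, 3, 6, 7 describe the absence/opposite of resilience → reverse-score.
reversed = (0+5) − raw = 5 − raw.
  item 1: 5 − 0 = 5
  item 2: 5 − 0 = 5
  item 3: 5 − 0 = 5
  item 4: 4
  item 5: 2
  item 6: 5 − 3 = 2
  item 7: 5 − 0 = 5
Total = 5 + 5 + 5 + 4 + 2 + 2 + 5 = 28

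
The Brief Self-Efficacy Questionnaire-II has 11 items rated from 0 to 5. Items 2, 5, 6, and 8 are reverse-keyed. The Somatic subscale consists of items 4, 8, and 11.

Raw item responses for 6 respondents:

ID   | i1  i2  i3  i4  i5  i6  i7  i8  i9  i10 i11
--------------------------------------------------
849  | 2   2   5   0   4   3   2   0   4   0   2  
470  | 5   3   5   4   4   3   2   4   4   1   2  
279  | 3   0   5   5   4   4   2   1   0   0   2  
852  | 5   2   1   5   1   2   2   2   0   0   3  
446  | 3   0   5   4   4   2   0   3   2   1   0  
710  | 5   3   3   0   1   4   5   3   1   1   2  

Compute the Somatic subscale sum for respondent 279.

Respondent 279 raw: 3, 0, 5, 5, 4, 4, 2, 1, 0, 0, 2.
Somatic items: 4, 8, 11.
Reverse-coded (reversed = (0+5) − raw = 5 − raw):
  item 4: 5
  item 8: 5 − 1 = 4
  item 11: 2
Sum = 5 + 4 + 2 = 11

11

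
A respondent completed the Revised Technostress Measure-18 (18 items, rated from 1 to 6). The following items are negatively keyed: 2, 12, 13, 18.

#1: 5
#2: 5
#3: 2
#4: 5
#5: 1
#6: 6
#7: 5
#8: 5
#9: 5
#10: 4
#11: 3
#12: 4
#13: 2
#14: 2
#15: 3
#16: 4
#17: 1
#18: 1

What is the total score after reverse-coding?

67

Apply reverse scoring (reverse-coded value = 7 − response):
  item 2: 7 − 5 = 2
  item 12: 7 − 4 = 3
  item 13: 7 − 2 = 5
  item 18: 7 − 1 = 6
Scored items: 5, 2, 2, 5, 1, 6, 5, 5, 5, 4, 3, 3, 5, 2, 3, 4, 1, 6
Total = 5 + 2 + 2 + 5 + 1 + 6 + 5 + 5 + 5 + 4 + 3 + 3 + 5 + 2 + 3 + 4 + 1 + 6 = 67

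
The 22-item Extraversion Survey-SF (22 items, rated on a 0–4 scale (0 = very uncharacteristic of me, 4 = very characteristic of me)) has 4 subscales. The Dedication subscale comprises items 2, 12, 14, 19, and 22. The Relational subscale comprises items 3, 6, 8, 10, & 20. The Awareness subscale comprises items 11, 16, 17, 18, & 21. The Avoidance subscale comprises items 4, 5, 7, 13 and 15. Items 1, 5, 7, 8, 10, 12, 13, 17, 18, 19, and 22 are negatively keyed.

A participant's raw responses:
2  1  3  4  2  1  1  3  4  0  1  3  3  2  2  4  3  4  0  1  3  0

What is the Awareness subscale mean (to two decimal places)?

1.80

Awareness items: 11, 16, 17, 18, 21.
Of these, items 17 & 18 are negatively keyed; on a 0–4 scale, reversed = 4 − raw.
  item 11: 1
  item 16: 4
  item 17: 4 − 3 = 1
  item 18: 4 − 4 = 0
  item 21: 3
Sum = 1 + 4 + 1 + 0 + 3 = 9
Mean = 9 / 5 = 1.80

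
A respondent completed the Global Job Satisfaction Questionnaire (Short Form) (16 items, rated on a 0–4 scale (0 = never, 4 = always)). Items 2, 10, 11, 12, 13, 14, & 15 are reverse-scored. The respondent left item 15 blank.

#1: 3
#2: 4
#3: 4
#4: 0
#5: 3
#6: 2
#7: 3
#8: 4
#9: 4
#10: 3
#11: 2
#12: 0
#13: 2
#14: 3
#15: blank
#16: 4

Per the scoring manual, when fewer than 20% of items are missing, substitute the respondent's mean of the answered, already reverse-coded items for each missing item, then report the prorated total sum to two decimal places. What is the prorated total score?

Reverse-coded (reverse-coded value = 4 − response):
  item 2: 4 − 4 = 0
  item 10: 4 − 3 = 1
  item 11: 4 − 2 = 2
  item 12: 4 − 0 = 4
  item 13: 4 − 2 = 2
  item 14: 4 − 3 = 1
Completed scored items (15 of 16): 3, 0, 4, 0, 3, 2, 3, 4, 4, 1, 2, 4, 2, 1, 4; sum = 37.
Person mean = 37 / 15 ≈ 2.4667
Prorated total = (37 / 15) × 16 = 39.47 (to 2 dp)

39.47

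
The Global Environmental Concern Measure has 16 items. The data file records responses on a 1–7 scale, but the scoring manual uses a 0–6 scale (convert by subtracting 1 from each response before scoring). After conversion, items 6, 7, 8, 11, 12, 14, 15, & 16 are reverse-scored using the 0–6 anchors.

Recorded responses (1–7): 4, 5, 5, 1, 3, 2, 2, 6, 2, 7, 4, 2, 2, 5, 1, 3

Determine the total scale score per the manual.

Convert to 0–6: 3, 4, 4, 0, 2, 1, 1, 5, 1, 6, 3, 1, 1, 4, 0, 2
Reverse-coded (on a 0–6 scale, reversed = 6 − raw):
  item 6: 6 − 1 = 5
  item 7: 6 − 1 = 5
  item 8: 6 − 5 = 1
  item 11: 6 − 3 = 3
  item 12: 6 − 1 = 5
  item 14: 6 − 4 = 2
  item 15: 6 − 0 = 6
  item 16: 6 − 2 = 4
Scored: 3, 4, 4, 0, 2, 5, 5, 1, 1, 6, 3, 5, 1, 2, 6, 4
Total = 52

52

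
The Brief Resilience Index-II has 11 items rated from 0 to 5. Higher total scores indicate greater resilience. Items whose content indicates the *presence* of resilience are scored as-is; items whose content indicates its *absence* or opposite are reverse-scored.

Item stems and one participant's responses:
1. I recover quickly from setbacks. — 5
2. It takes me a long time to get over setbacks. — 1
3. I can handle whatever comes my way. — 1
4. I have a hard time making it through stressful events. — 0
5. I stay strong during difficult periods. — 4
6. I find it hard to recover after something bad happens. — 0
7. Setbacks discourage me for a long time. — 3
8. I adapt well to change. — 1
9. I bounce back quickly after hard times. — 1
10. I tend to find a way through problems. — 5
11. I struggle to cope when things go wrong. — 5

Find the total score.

33

Items 2, 4, 6, 7, 11 describe the absence/opposite of resilience → reverse-score.
on a 0–5 scale, reversed = 5 − raw.
  item 1: 5
  item 2: 5 − 1 = 4
  item 3: 1
  item 4: 5 − 0 = 5
  item 5: 4
  item 6: 5 − 0 = 5
  item 7: 5 − 3 = 2
  item 8: 1
  item 9: 1
  item 10: 5
  item 11: 5 − 5 = 0
Total = 5 + 4 + 1 + 5 + 4 + 5 + 2 + 1 + 1 + 5 + 0 = 33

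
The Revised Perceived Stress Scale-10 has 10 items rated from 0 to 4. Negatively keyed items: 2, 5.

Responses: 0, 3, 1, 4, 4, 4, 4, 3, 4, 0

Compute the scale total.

21

Raw sum = 27. Negatively keyed items: 2, 5; their raw sum = 7.
Each reversal replaces raw with 4 − raw, changing the total by 4 − 2·raw per item.
Total = 27 + 2·4 − 2·7 = 27 + 8 − 14 = 21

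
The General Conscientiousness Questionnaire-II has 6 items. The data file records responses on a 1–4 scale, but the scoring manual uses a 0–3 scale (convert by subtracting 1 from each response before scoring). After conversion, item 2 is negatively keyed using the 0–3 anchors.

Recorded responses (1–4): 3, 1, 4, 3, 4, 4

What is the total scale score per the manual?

Convert to 0–3: 2, 0, 3, 2, 3, 3
Reverse-coded (on a 0–3 scale, reversed = 3 − raw):
  item 2: 3 − 0 = 3
Scored: 2, 3, 3, 2, 3, 3
Total = 16

16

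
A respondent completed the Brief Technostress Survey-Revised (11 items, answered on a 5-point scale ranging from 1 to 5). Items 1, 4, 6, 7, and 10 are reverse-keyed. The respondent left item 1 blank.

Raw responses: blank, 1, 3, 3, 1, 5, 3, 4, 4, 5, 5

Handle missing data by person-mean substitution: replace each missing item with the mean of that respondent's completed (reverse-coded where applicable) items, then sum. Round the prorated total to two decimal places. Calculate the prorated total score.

28.60

Reverse-coded (on a 1–5 scale, reversed = 6 − raw):
  item 4: 6 − 3 = 3
  item 6: 6 − 5 = 1
  item 7: 6 − 3 = 3
  item 10: 6 − 5 = 1
Completed scored items (10 of 11): 1, 3, 3, 1, 1, 3, 4, 4, 1, 5; sum = 26.
Person mean = 26 / 10 ≈ 2.6000
Prorated total = (26 / 10) × 11 = 28.60 (to 2 dp)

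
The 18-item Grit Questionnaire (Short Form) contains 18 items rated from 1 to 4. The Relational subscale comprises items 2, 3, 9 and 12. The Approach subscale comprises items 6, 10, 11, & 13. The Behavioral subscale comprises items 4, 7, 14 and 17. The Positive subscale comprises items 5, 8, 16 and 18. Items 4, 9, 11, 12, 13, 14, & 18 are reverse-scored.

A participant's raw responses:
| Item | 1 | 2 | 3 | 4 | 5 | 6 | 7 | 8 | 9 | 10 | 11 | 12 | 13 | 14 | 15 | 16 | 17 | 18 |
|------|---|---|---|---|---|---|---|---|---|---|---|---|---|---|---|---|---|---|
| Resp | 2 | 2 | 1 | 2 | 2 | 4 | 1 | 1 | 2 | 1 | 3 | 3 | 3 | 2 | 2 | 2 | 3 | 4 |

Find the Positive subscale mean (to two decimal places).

Positive items: 5, 8, 16, 18.
Of these, item 18 is reverse-scored; reversed = (1+4) − raw = 5 − raw.
  item 5: 2
  item 8: 1
  item 16: 2
  item 18: 5 − 4 = 1
Sum = 2 + 1 + 2 + 1 = 6
Mean = 6 / 4 = 1.50

1.50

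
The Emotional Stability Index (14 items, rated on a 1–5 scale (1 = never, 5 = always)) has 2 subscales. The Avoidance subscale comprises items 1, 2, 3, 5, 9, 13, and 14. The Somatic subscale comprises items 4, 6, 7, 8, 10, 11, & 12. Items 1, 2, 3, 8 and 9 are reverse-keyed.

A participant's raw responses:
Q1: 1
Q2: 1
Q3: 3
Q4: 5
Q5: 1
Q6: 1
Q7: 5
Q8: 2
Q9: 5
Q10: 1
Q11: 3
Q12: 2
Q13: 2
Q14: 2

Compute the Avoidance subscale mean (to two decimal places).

Avoidance items: 1, 2, 3, 5, 9, 13, 14.
Of these, items 1, 2, 3 and 9 are reverse-keyed; reversed = (1+5) − raw = 6 − raw.
  item 1: 6 − 1 = 5
  item 2: 6 − 1 = 5
  item 3: 6 − 3 = 3
  item 5: 1
  item 9: 6 − 5 = 1
  item 13: 2
  item 14: 2
Sum = 5 + 5 + 3 + 1 + 1 + 2 + 2 = 19
Mean = 19 / 7 = 2.71

2.71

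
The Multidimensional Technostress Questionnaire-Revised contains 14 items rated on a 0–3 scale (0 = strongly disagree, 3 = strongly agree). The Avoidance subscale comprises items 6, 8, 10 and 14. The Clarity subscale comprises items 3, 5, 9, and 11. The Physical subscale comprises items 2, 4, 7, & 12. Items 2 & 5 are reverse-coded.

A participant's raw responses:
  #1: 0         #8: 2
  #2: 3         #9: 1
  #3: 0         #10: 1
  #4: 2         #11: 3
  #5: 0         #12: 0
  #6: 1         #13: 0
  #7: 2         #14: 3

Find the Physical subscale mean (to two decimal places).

1.00

Physical items: 2, 4, 7, 12.
Of these, item 2 is reverse-coded; reverse-coded value = 3 − response.
  item 2: 3 − 3 = 0
  item 4: 2
  item 7: 2
  item 12: 0
Sum = 0 + 2 + 2 + 0 = 4
Mean = 4 / 4 = 1.00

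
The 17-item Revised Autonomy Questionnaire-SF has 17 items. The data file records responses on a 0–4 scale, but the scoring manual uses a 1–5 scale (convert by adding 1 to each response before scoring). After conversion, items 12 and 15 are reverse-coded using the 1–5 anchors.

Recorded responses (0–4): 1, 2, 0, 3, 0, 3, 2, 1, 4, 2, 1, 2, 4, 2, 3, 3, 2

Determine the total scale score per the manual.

Convert to 1–5: 2, 3, 1, 4, 1, 4, 3, 2, 5, 3, 2, 3, 5, 3, 4, 4, 3
Reverse-coded (on a 1–5 scale, reversed = 6 − raw):
  item 12: 6 − 3 = 3
  item 15: 6 − 4 = 2
Scored: 2, 3, 1, 4, 1, 4, 3, 2, 5, 3, 2, 3, 5, 3, 2, 4, 3
Total = 50

50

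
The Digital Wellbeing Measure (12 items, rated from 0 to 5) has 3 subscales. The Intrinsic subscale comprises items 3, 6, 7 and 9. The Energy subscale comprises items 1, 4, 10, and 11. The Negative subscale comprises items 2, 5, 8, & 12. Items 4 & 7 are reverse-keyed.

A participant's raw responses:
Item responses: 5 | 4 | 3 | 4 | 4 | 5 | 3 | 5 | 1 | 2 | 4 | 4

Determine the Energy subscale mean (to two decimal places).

Energy items: 1, 4, 10, 11.
Of these, item 4 is reverse-keyed; reverse-coded value = 5 − response.
  item 1: 5
  item 4: 5 − 4 = 1
  item 10: 2
  item 11: 4
Sum = 5 + 1 + 2 + 4 = 12
Mean = 12 / 4 = 3.00

3.00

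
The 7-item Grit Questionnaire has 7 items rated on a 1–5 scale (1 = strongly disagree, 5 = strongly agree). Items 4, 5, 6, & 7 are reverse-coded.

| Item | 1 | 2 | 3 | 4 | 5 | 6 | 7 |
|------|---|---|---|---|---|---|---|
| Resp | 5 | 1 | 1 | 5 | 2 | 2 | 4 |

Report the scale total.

Reversing items 4, 5, 6, and 7 with 6 − raw:
Total = 5 + 1 + 1 + (6−5) + (6−2) + (6−2) + (6−4)
      = 5 + 1 + 1 + 1 + 4 + 4 + 2 = 18

18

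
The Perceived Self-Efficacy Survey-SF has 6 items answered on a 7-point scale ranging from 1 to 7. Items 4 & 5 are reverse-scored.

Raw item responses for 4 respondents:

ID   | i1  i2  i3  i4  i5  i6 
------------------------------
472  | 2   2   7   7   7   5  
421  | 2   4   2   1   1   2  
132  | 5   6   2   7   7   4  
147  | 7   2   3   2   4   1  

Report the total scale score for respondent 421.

Respondent 421 raw: 2, 4, 2, 1, 1, 2.
Reverse-coded (reverse-coded value = 8 − response):
  item 1: 2
  item 2: 4
  item 3: 2
  item 4: 8 − 1 = 7
  item 5: 8 − 1 = 7
  item 6: 2
Sum = 2 + 4 + 2 + 7 + 7 + 2 = 24

24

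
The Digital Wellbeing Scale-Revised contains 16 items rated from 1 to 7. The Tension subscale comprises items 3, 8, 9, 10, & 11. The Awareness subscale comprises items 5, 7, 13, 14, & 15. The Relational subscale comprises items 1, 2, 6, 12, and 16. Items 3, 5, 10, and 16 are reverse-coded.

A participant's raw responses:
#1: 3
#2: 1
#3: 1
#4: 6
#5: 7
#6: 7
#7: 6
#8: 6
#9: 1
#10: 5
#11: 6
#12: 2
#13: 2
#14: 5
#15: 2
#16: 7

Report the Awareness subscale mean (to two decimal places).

3.20

Awareness items: 5, 7, 13, 14, 15.
Of these, item 5 is reverse-coded; on a 1–7 scale, reversed = 8 − raw.
  item 5: 8 − 7 = 1
  item 7: 6
  item 13: 2
  item 14: 5
  item 15: 2
Sum = 1 + 6 + 2 + 5 + 2 = 16
Mean = 16 / 5 = 3.20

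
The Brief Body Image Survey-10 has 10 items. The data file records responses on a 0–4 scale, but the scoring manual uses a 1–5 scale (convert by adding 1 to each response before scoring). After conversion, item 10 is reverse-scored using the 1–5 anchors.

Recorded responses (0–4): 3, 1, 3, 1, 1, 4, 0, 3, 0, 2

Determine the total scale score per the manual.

Convert to 1–5: 4, 2, 4, 2, 2, 5, 1, 4, 1, 3
Reverse-coded (reversed = (1+5) − raw = 6 − raw):
  item 10: 6 − 3 = 3
Scored: 4, 2, 4, 2, 2, 5, 1, 4, 1, 3
Total = 28

28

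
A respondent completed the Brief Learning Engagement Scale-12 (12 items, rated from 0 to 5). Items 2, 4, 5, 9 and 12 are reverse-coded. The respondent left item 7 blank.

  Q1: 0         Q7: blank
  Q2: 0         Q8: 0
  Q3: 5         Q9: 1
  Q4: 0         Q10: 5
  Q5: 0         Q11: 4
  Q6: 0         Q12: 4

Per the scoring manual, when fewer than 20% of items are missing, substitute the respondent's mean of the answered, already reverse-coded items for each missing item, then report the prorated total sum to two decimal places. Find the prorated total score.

37.09

Reverse-coded (reversed = (0+5) − raw = 5 − raw):
  item 2: 5 − 0 = 5
  item 4: 5 − 0 = 5
  item 5: 5 − 0 = 5
  item 9: 5 − 1 = 4
  item 12: 5 − 4 = 1
Completed scored items (11 of 12): 0, 5, 5, 5, 5, 0, 0, 4, 5, 4, 1; sum = 34.
Person mean = 34 / 11 ≈ 3.0909
Prorated total = (34 / 11) × 12 = 37.09 (to 2 dp)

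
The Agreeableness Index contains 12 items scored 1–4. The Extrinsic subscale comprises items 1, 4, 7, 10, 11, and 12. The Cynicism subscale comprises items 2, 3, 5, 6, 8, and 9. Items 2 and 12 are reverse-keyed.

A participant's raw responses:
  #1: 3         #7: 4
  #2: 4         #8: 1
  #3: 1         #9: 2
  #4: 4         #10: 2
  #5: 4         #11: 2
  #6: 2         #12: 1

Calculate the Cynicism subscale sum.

11

Cynicism items: 2, 3, 5, 6, 8, 9.
Of these, item 2 is reverse-keyed; reversed = (1+4) − raw = 5 − raw.
  item 2: 5 − 4 = 1
  item 3: 1
  item 5: 4
  item 6: 2
  item 8: 1
  item 9: 2
Sum = 1 + 1 + 4 + 2 + 1 + 2 = 11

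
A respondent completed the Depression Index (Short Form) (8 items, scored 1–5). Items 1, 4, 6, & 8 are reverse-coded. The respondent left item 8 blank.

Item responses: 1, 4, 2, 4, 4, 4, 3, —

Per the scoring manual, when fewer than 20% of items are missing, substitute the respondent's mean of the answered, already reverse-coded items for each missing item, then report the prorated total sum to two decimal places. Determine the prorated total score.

25.14

Reverse-coded (reverse-coded value = 6 − response):
  item 1: 6 − 1 = 5
  item 4: 6 − 4 = 2
  item 6: 6 − 4 = 2
Completed scored items (7 of 8): 5, 4, 2, 2, 4, 2, 3; sum = 22.
Person mean = 22 / 7 ≈ 3.1429
Prorated total = (22 / 7) × 8 = 25.14 (to 2 dp)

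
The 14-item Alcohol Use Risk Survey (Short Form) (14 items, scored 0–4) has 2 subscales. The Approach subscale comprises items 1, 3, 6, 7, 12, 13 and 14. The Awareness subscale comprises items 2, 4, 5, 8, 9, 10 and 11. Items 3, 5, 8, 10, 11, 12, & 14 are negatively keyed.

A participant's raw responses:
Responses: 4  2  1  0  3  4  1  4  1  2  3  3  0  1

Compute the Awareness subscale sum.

Awareness items: 2, 4, 5, 8, 9, 10, 11.
Of these, items 5, 8, 10, & 11 are negatively keyed; reversed = (0+4) − raw = 4 − raw.
  item 2: 2
  item 4: 0
  item 5: 4 − 3 = 1
  item 8: 4 − 4 = 0
  item 9: 1
  item 10: 4 − 2 = 2
  item 11: 4 − 3 = 1
Sum = 2 + 0 + 1 + 0 + 1 + 2 + 1 = 7

7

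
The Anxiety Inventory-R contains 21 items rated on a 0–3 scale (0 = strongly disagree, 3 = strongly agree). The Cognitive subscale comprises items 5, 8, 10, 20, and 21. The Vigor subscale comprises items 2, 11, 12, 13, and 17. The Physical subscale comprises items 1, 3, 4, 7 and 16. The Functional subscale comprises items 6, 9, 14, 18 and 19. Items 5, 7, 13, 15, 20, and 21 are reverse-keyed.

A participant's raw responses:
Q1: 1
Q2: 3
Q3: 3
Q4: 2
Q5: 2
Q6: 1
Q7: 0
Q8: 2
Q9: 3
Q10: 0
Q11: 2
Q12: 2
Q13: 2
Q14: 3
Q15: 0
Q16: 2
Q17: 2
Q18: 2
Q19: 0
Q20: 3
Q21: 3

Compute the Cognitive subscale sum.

Cognitive items: 5, 8, 10, 20, 21.
Of these, items 5, 20, & 21 are reverse-keyed; on a 0–3 scale, reversed = 3 − raw.
  item 5: 3 − 2 = 1
  item 8: 2
  item 10: 0
  item 20: 3 − 3 = 0
  item 21: 3 − 3 = 0
Sum = 1 + 2 + 0 + 0 + 0 = 3

3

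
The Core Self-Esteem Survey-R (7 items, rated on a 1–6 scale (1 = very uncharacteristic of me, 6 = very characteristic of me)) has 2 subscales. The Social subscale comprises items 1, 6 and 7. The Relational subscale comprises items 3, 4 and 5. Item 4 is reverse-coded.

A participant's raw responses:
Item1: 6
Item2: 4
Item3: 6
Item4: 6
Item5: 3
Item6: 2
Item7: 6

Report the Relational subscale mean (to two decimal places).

3.33

Relational items: 3, 4, 5.
Of these, item 4 is reverse-coded; reversed = (1+6) − raw = 7 − raw.
  item 3: 6
  item 4: 7 − 6 = 1
  item 5: 3
Sum = 6 + 1 + 3 = 10
Mean = 10 / 3 = 3.33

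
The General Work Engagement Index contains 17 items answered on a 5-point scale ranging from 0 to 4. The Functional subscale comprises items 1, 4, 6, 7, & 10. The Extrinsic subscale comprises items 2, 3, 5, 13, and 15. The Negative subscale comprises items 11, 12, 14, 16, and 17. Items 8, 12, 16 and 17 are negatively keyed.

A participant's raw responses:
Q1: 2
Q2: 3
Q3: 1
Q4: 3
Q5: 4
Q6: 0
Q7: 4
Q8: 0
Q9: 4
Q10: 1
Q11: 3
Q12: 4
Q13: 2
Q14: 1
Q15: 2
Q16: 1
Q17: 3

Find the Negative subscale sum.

Negative items: 11, 12, 14, 16, 17.
Of these, items 12, 16, and 17 are negatively keyed; reversed = (0+4) − raw = 4 − raw.
  item 11: 3
  item 12: 4 − 4 = 0
  item 14: 1
  item 16: 4 − 1 = 3
  item 17: 4 − 3 = 1
Sum = 3 + 0 + 1 + 3 + 1 = 8

8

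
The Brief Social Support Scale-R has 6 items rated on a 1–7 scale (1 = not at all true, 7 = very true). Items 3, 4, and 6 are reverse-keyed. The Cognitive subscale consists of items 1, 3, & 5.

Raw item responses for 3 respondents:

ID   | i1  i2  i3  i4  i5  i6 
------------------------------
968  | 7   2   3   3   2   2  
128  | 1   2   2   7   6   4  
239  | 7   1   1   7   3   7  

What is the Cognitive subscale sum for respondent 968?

14

Respondent 968 raw: 7, 2, 3, 3, 2, 2.
Cognitive items: 1, 3, 5.
Reverse-coded (reversed = (1+7) − raw = 8 − raw):
  item 1: 7
  item 3: 8 − 3 = 5
  item 5: 2
Sum = 7 + 5 + 2 = 14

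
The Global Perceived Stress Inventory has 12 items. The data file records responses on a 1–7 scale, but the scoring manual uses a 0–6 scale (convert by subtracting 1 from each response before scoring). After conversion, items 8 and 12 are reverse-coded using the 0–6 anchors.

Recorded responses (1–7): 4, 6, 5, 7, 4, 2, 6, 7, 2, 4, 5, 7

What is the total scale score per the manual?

Convert to 0–6: 3, 5, 4, 6, 3, 1, 5, 6, 1, 3, 4, 6
Reverse-coded (reverse-coded value = 6 − response):
  item 8: 6 − 6 = 0
  item 12: 6 − 6 = 0
Scored: 3, 5, 4, 6, 3, 1, 5, 0, 1, 3, 4, 0
Total = 35

35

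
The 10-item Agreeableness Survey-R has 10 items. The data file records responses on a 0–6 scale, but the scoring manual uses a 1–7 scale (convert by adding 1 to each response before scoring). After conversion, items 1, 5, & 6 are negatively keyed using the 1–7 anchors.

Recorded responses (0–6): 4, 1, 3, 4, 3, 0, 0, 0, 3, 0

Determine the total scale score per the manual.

Convert to 1–7: 5, 2, 4, 5, 4, 1, 1, 1, 4, 1
Reverse-coded (reverse-coded value = 8 − response):
  item 1: 8 − 5 = 3
  item 5: 8 − 4 = 4
  item 6: 8 − 1 = 7
Scored: 3, 2, 4, 5, 4, 7, 1, 1, 4, 1
Total = 32

32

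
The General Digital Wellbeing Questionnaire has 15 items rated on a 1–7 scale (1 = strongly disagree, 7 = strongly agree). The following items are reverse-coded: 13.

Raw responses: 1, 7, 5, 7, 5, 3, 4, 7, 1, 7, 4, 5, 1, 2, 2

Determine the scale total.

67

Reverse-coded items use 8 − raw:
  item 13: 8 − 1 = 7
Scored responses: 1, 7, 5, 7, 5, 3, 4, 7, 1, 7, 4, 5, 7, 2, 2
Total = 1 + 7 + 5 + 7 + 5 + 3 + 4 + 7 + 1 + 7 + 4 + 5 + 7 + 2 + 2 = 67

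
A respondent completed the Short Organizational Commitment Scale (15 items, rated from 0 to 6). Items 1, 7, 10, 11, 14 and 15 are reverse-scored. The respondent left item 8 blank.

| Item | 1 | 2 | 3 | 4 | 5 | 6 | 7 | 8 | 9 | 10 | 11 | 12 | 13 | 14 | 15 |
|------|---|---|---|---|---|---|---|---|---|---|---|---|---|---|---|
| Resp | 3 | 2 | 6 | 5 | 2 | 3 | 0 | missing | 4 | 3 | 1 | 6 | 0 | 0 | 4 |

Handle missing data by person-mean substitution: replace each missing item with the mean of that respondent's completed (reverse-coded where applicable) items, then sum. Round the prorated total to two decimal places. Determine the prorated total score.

56.79

Reverse-coded (on a 0–6 scale, reversed = 6 − raw):
  item 1: 6 − 3 = 3
  item 7: 6 − 0 = 6
  item 10: 6 − 3 = 3
  item 11: 6 − 1 = 5
  item 14: 6 − 0 = 6
  item 15: 6 − 4 = 2
Completed scored items (14 of 15): 3, 2, 6, 5, 2, 3, 6, 4, 3, 5, 6, 0, 6, 2; sum = 53.
Person mean = 53 / 14 ≈ 3.7857
Prorated total = (53 / 14) × 15 = 56.79 (to 2 dp)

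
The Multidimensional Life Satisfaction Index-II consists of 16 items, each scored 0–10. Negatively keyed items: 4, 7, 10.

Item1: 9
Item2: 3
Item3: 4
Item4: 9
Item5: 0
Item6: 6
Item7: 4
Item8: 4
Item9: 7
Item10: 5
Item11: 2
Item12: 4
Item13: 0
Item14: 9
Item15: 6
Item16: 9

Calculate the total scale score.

Negatively keyed items use 10 − raw:
  item 4: 10 − 9 = 1
  item 7: 10 − 4 = 6
  item 10: 10 − 5 = 5
Scored items: 9, 3, 4, 1, 0, 6, 6, 4, 7, 5, 2, 4, 0, 9, 6, 9
Total = 9 + 3 + 4 + 1 + 0 + 6 + 6 + 4 + 7 + 5 + 2 + 4 + 0 + 9 + 6 + 9 = 75

75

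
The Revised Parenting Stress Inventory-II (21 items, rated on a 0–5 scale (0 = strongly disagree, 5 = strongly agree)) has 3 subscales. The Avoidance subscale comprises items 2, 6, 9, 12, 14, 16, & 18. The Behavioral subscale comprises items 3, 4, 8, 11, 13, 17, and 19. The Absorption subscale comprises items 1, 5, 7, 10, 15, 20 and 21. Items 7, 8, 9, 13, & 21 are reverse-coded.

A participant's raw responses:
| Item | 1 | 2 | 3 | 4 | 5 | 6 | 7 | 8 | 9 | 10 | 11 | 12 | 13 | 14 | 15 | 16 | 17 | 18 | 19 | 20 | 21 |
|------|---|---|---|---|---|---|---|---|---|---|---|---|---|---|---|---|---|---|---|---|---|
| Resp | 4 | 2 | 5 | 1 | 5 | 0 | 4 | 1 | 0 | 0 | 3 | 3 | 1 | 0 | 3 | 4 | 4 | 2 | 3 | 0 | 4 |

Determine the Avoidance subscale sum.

16

Avoidance items: 2, 6, 9, 12, 14, 16, 18.
Of these, item 9 is reverse-coded; reverse-coded value = 5 − response.
  item 2: 2
  item 6: 0
  item 9: 5 − 0 = 5
  item 12: 3
  item 14: 0
  item 16: 4
  item 18: 2
Sum = 2 + 0 + 5 + 3 + 0 + 4 + 2 = 16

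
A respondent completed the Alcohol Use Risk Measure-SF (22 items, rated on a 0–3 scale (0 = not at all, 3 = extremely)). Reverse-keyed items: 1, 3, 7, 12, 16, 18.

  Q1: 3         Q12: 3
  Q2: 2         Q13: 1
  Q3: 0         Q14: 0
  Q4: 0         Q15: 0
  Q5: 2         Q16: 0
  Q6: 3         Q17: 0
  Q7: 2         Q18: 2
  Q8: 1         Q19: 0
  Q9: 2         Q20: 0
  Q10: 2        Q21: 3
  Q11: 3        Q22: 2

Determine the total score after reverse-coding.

29

Raw sum = 31. Reverse-keyed items: 1, 3, 7, 12, 16, 18; their raw sum = 10.
Each reversal replaces raw with 3 − raw, changing the total by 3 − 2·raw per item.
Total = 31 + 6·3 − 2·10 = 31 + 18 − 20 = 29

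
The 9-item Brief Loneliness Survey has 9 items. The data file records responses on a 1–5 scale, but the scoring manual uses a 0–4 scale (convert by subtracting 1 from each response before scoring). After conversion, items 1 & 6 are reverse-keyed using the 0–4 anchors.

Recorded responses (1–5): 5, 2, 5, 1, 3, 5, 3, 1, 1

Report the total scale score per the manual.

Convert to 0–4: 4, 1, 4, 0, 2, 4, 2, 0, 0
Reverse-coded (on a 0–4 scale, reversed = 4 − raw):
  item 1: 4 − 4 = 0
  item 6: 4 − 4 = 0
Scored: 0, 1, 4, 0, 2, 0, 2, 0, 0
Total = 9

9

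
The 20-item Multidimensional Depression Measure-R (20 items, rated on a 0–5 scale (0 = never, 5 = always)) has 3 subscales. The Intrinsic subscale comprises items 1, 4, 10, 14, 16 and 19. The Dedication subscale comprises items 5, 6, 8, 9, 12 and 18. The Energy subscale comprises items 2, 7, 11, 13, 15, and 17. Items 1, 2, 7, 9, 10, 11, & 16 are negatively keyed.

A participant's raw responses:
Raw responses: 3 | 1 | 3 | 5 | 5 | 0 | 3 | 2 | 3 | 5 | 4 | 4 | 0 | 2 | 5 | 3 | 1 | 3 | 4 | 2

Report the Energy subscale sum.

13

Energy items: 2, 7, 11, 13, 15, 17.
Of these, items 2, 7, and 11 are negatively keyed; reverse-coded value = 5 − response.
  item 2: 5 − 1 = 4
  item 7: 5 − 3 = 2
  item 11: 5 − 4 = 1
  item 13: 0
  item 15: 5
  item 17: 1
Sum = 4 + 2 + 1 + 0 + 5 + 1 = 13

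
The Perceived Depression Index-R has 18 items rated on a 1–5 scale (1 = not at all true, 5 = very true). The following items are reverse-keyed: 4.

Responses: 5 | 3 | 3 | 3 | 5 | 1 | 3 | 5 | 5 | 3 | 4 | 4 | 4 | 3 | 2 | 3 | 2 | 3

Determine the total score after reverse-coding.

61

Reverse-keyed items use 6 − raw:
  item 4: 6 − 3 = 3
After reverse-coding: 5, 3, 3, 3, 5, 1, 3, 5, 5, 3, 4, 4, 4, 3, 2, 3, 2, 3
Total = 5 + 3 + 3 + 3 + 5 + 1 + 3 + 5 + 5 + 3 + 4 + 4 + 4 + 3 + 2 + 3 + 2 + 3 = 61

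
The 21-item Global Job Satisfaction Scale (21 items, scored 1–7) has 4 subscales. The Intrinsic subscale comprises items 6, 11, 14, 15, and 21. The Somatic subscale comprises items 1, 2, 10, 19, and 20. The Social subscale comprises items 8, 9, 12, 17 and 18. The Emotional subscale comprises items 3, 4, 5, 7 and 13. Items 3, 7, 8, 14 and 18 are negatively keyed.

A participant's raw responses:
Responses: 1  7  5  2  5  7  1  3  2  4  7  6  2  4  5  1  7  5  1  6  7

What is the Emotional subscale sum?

19

Emotional items: 3, 4, 5, 7, 13.
Of these, items 3 and 7 are negatively keyed; on a 1–7 scale, reversed = 8 − raw.
  item 3: 8 − 5 = 3
  item 4: 2
  item 5: 5
  item 7: 8 − 1 = 7
  item 13: 2
Sum = 3 + 2 + 5 + 7 + 2 = 19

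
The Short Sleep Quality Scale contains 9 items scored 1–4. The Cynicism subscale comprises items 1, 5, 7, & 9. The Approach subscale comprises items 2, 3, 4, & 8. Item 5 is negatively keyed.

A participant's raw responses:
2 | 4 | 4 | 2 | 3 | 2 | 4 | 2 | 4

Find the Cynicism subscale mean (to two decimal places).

3.00

Cynicism items: 1, 5, 7, 9.
Of these, item 5 is negatively keyed; reversed = (1+4) − raw = 5 − raw.
  item 1: 2
  item 5: 5 − 3 = 2
  item 7: 4
  item 9: 4
Sum = 2 + 2 + 4 + 4 = 12
Mean = 12 / 4 = 3.00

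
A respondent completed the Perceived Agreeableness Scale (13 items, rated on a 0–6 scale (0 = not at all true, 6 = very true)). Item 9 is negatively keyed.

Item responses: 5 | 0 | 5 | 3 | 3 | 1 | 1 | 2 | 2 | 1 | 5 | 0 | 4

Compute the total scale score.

Reverse-coded items (reverse-coded value = 6 − response):
  item 9: 6 − 2 = 4
Scored responses: 5, 0, 5, 3, 3, 1, 1, 2, 4, 1, 5, 0, 4
Total = 5 + 0 + 5 + 3 + 3 + 1 + 1 + 2 + 4 + 1 + 5 + 0 + 4 = 34

34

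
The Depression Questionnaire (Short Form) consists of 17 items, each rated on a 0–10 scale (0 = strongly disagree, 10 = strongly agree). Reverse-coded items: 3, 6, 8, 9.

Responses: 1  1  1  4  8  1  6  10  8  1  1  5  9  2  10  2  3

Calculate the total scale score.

73

Apply reverse scoring (on a 0–10 scale, reversed = 10 − raw):
  item 3: 10 − 1 = 9
  item 6: 10 − 1 = 9
  item 8: 10 − 10 = 0
  item 9: 10 − 8 = 2
Scored items: 1, 1, 9, 4, 8, 9, 6, 0, 2, 1, 1, 5, 9, 2, 10, 2, 3
Total = 1 + 1 + 9 + 4 + 8 + 9 + 6 + 0 + 2 + 1 + 1 + 5 + 9 + 2 + 10 + 2 + 3 = 73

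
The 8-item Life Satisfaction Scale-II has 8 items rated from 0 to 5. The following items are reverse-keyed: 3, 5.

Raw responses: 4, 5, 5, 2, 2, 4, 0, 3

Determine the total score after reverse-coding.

21

Raw sum = 25. Reverse-keyed items: 3, 5; their raw sum = 7.
Each reversal replaces raw with 5 − raw, changing the total by 5 − 2·raw per item.
Total = 25 + 2·5 − 2·7 = 25 + 10 − 14 = 21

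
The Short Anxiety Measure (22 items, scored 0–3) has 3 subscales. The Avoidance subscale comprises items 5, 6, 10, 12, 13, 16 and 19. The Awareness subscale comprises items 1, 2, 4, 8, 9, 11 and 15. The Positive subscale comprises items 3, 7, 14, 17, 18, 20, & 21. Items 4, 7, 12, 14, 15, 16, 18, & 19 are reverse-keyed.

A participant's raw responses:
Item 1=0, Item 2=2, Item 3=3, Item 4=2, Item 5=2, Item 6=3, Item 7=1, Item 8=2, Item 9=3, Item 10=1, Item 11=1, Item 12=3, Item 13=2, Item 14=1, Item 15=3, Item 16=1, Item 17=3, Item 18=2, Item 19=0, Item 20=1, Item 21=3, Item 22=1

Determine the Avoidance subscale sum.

Avoidance items: 5, 6, 10, 12, 13, 16, 19.
Of these, items 12, 16 and 19 are reverse-keyed; on a 0–3 scale, reversed = 3 − raw.
  item 5: 2
  item 6: 3
  item 10: 1
  item 12: 3 − 3 = 0
  item 13: 2
  item 16: 3 − 1 = 2
  item 19: 3 − 0 = 3
Sum = 2 + 3 + 1 + 0 + 2 + 2 + 3 = 13

13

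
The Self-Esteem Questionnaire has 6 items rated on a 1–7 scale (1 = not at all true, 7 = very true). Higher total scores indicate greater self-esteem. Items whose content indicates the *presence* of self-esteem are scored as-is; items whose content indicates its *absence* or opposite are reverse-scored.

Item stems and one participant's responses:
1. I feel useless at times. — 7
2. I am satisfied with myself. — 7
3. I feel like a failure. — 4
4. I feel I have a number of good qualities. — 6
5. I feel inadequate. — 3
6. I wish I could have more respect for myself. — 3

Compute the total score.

28

Items 1, 3, 5, 6 describe the absence/opposite of self-esteem → reverse-score.
reversed = (1+7) − raw = 8 − raw.
  item 1: 8 − 7 = 1
  item 2: 7
  item 3: 8 − 4 = 4
  item 4: 6
  item 5: 8 − 3 = 5
  item 6: 8 − 3 = 5
Total = 1 + 7 + 4 + 6 + 5 + 5 = 28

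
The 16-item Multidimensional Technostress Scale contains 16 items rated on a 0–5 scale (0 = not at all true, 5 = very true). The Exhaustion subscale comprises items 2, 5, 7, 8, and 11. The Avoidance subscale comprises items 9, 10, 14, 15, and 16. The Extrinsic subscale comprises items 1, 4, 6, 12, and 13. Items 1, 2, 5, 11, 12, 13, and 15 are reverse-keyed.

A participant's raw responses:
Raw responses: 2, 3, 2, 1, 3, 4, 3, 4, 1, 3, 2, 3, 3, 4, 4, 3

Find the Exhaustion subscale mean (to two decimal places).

2.80

Exhaustion items: 2, 5, 7, 8, 11.
Of these, items 2, 5 and 11 are reverse-keyed; reversed = (0+5) − raw = 5 − raw.
  item 2: 5 − 3 = 2
  item 5: 5 − 3 = 2
  item 7: 3
  item 8: 4
  item 11: 5 − 2 = 3
Sum = 2 + 2 + 3 + 4 + 3 = 14
Mean = 14 / 5 = 2.80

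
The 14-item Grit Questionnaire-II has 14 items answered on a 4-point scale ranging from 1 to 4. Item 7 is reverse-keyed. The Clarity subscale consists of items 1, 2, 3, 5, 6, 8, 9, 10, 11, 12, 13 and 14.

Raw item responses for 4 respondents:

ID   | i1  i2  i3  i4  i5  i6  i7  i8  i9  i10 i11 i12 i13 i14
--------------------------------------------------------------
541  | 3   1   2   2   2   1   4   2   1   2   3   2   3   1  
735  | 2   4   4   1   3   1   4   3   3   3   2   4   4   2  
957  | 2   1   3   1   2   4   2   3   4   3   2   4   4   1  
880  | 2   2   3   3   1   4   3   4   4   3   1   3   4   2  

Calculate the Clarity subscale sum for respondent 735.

Respondent 735 raw: 2, 4, 4, 1, 3, 1, 4, 3, 3, 3, 2, 4, 4, 2.
Clarity items: 1, 2, 3, 5, 6, 8, 9, 10, 11, 12, 13, 14.
Reverse-coded (reversed = (1+4) − raw = 5 − raw):
  item 1: 2
  item 2: 4
  item 3: 4
  item 5: 3
  item 6: 1
  item 8: 3
  item 9: 3
  item 10: 3
  item 11: 2
  item 12: 4
  item 13: 4
  item 14: 2
Sum = 2 + 4 + 4 + 3 + 1 + 3 + 3 + 3 + 2 + 4 + 4 + 2 = 35

35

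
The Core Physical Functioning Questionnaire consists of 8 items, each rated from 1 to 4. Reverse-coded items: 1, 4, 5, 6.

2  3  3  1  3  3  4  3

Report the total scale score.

Apply reverse scoring (reversed = (1+4) − raw = 5 − raw):
  item 1: 5 − 2 = 3
  item 4: 5 − 1 = 4
  item 5: 5 − 3 = 2
  item 6: 5 − 3 = 2
Scored items: 3, 3, 3, 4, 2, 2, 4, 3
Total = 3 + 3 + 3 + 4 + 2 + 2 + 4 + 3 = 24

24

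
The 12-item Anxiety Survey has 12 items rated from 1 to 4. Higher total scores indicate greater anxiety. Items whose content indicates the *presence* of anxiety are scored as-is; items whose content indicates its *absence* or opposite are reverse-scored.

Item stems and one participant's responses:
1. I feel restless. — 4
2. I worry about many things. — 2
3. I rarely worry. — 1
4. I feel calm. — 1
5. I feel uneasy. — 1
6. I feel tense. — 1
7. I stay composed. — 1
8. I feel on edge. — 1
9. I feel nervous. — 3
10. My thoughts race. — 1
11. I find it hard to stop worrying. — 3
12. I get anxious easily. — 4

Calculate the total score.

Items 3, 4, 7 describe the absence/opposite of anxiety → reverse-score.
reverse-coded value = 5 − response.
  item 1: 4
  item 2: 2
  item 3: 5 − 1 = 4
  item 4: 5 − 1 = 4
  item 5: 1
  item 6: 1
  item 7: 5 − 1 = 4
  item 8: 1
  item 9: 3
  item 10: 1
  item 11: 3
  item 12: 4
Total = 4 + 2 + 4 + 4 + 1 + 1 + 4 + 1 + 3 + 1 + 3 + 4 = 32

32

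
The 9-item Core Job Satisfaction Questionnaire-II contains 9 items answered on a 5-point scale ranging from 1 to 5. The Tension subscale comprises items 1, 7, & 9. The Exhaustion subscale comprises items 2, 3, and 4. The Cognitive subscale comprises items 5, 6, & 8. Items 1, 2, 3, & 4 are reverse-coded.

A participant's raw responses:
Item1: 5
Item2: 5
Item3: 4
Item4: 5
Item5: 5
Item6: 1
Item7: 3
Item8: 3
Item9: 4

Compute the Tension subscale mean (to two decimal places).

2.67

Tension items: 1, 7, 9.
Of these, item 1 is reverse-coded; reverse-coded value = 6 − response.
  item 1: 6 − 5 = 1
  item 7: 3
  item 9: 4
Sum = 1 + 3 + 4 = 8
Mean = 8 / 3 = 2.67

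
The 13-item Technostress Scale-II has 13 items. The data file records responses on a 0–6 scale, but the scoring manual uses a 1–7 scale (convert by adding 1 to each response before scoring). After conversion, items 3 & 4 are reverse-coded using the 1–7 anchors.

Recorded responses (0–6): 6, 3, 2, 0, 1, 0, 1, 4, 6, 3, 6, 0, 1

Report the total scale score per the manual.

Convert to 1–7: 7, 4, 3, 1, 2, 1, 2, 5, 7, 4, 7, 1, 2
Reverse-coded (on a 1–7 scale, reversed = 8 − raw):
  item 3: 8 − 3 = 5
  item 4: 8 − 1 = 7
Scored: 7, 4, 5, 7, 2, 1, 2, 5, 7, 4, 7, 1, 2
Total = 54

54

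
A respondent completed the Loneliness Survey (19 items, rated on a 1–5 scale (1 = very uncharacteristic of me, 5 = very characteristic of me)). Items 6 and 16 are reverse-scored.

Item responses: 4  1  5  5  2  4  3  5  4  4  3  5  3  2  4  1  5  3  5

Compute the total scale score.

Raw sum = 68. Reverse-scored items: 6, 16; their raw sum = 5.
Each reversal replaces raw with 6 − raw, changing the total by 6 − 2·raw per item.
Total = 68 + 2·6 − 2·5 = 68 + 12 − 10 = 70

70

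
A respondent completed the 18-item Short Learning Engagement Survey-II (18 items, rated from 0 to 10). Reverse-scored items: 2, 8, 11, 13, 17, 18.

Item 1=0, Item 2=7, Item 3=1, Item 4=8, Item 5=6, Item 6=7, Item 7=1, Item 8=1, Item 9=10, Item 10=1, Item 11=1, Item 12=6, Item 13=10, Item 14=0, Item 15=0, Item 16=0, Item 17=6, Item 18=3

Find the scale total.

Raw sum = 68. Reverse-scored items: 2, 8, 11, 13, 17, 18; their raw sum = 28.
Each reversal replaces raw with 10 − raw, changing the total by 10 − 2·raw per item.
Total = 68 + 6·10 − 2·28 = 68 + 60 − 56 = 72

72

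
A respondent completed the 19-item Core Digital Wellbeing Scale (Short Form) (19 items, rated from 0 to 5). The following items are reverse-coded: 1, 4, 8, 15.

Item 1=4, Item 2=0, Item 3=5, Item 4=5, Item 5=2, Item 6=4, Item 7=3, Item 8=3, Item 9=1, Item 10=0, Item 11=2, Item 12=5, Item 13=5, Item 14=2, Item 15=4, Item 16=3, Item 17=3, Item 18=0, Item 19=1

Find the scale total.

40

Reversing items 1, 4, 8, and 15 with 5 − raw:
Total = (5−4) + 0 + 5 + (5−5) + 2 + 4 + 3 + (5−3) + 1 + 0 + 2 + 5 + 5 + 2 + (5−4) + 3 + 3 + 0 + 1
      = 1 + 0 + 5 + 0 + 2 + 4 + 3 + 2 + 1 + 0 + 2 + 5 + 5 + 2 + 1 + 3 + 3 + 0 + 1 = 40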